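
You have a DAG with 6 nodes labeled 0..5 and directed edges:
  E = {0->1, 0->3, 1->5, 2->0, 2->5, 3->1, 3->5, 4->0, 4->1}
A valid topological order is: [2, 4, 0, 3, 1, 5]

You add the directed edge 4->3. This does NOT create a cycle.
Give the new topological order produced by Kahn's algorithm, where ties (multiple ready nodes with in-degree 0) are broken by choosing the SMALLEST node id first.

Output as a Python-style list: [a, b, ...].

Answer: [2, 4, 0, 3, 1, 5]

Derivation:
Old toposort: [2, 4, 0, 3, 1, 5]
Added edge: 4->3
Position of 4 (1) < position of 3 (3). Old order still valid.
Run Kahn's algorithm (break ties by smallest node id):
  initial in-degrees: [2, 3, 0, 2, 0, 3]
  ready (indeg=0): [2, 4]
  pop 2: indeg[0]->1; indeg[5]->2 | ready=[4] | order so far=[2]
  pop 4: indeg[0]->0; indeg[1]->2; indeg[3]->1 | ready=[0] | order so far=[2, 4]
  pop 0: indeg[1]->1; indeg[3]->0 | ready=[3] | order so far=[2, 4, 0]
  pop 3: indeg[1]->0; indeg[5]->1 | ready=[1] | order so far=[2, 4, 0, 3]
  pop 1: indeg[5]->0 | ready=[5] | order so far=[2, 4, 0, 3, 1]
  pop 5: no out-edges | ready=[] | order so far=[2, 4, 0, 3, 1, 5]
  Result: [2, 4, 0, 3, 1, 5]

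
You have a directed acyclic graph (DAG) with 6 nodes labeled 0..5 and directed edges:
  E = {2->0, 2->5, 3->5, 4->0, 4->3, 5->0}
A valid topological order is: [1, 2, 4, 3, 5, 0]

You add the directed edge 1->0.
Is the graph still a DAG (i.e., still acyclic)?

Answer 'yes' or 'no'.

Given toposort: [1, 2, 4, 3, 5, 0]
Position of 1: index 0; position of 0: index 5
New edge 1->0: forward
Forward edge: respects the existing order. Still a DAG, same toposort still valid.
Still a DAG? yes

Answer: yes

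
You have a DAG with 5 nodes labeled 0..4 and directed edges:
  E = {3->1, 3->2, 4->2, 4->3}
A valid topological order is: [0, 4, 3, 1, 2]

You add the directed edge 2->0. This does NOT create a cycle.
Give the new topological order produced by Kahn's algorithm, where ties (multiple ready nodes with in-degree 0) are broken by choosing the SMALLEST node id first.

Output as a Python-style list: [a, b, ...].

Old toposort: [0, 4, 3, 1, 2]
Added edge: 2->0
Position of 2 (4) > position of 0 (0). Must reorder: 2 must now come before 0.
Run Kahn's algorithm (break ties by smallest node id):
  initial in-degrees: [1, 1, 2, 1, 0]
  ready (indeg=0): [4]
  pop 4: indeg[2]->1; indeg[3]->0 | ready=[3] | order so far=[4]
  pop 3: indeg[1]->0; indeg[2]->0 | ready=[1, 2] | order so far=[4, 3]
  pop 1: no out-edges | ready=[2] | order so far=[4, 3, 1]
  pop 2: indeg[0]->0 | ready=[0] | order so far=[4, 3, 1, 2]
  pop 0: no out-edges | ready=[] | order so far=[4, 3, 1, 2, 0]
  Result: [4, 3, 1, 2, 0]

Answer: [4, 3, 1, 2, 0]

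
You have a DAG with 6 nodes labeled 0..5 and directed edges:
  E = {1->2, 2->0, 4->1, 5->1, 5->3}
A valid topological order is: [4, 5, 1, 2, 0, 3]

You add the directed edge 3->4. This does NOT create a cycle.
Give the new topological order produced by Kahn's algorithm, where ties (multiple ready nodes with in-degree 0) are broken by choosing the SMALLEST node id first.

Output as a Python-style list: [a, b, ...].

Old toposort: [4, 5, 1, 2, 0, 3]
Added edge: 3->4
Position of 3 (5) > position of 4 (0). Must reorder: 3 must now come before 4.
Run Kahn's algorithm (break ties by smallest node id):
  initial in-degrees: [1, 2, 1, 1, 1, 0]
  ready (indeg=0): [5]
  pop 5: indeg[1]->1; indeg[3]->0 | ready=[3] | order so far=[5]
  pop 3: indeg[4]->0 | ready=[4] | order so far=[5, 3]
  pop 4: indeg[1]->0 | ready=[1] | order so far=[5, 3, 4]
  pop 1: indeg[2]->0 | ready=[2] | order so far=[5, 3, 4, 1]
  pop 2: indeg[0]->0 | ready=[0] | order so far=[5, 3, 4, 1, 2]
  pop 0: no out-edges | ready=[] | order so far=[5, 3, 4, 1, 2, 0]
  Result: [5, 3, 4, 1, 2, 0]

Answer: [5, 3, 4, 1, 2, 0]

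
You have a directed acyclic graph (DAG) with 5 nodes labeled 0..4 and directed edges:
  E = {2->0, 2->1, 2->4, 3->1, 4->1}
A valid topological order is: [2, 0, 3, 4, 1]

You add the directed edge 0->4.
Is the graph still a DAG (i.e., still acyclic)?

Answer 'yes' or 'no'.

Answer: yes

Derivation:
Given toposort: [2, 0, 3, 4, 1]
Position of 0: index 1; position of 4: index 3
New edge 0->4: forward
Forward edge: respects the existing order. Still a DAG, same toposort still valid.
Still a DAG? yes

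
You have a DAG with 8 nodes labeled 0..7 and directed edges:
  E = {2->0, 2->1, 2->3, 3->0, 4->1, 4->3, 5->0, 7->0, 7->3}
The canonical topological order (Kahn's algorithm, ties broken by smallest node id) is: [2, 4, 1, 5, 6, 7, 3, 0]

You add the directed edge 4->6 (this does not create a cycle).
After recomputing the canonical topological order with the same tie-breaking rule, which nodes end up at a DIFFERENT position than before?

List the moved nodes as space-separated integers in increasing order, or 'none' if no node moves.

Answer: none

Derivation:
Old toposort: [2, 4, 1, 5, 6, 7, 3, 0]
Added edge 4->6
Recompute Kahn (smallest-id tiebreak):
  initial in-degrees: [4, 2, 0, 3, 0, 0, 1, 0]
  ready (indeg=0): [2, 4, 5, 7]
  pop 2: indeg[0]->3; indeg[1]->1; indeg[3]->2 | ready=[4, 5, 7] | order so far=[2]
  pop 4: indeg[1]->0; indeg[3]->1; indeg[6]->0 | ready=[1, 5, 6, 7] | order so far=[2, 4]
  pop 1: no out-edges | ready=[5, 6, 7] | order so far=[2, 4, 1]
  pop 5: indeg[0]->2 | ready=[6, 7] | order so far=[2, 4, 1, 5]
  pop 6: no out-edges | ready=[7] | order so far=[2, 4, 1, 5, 6]
  pop 7: indeg[0]->1; indeg[3]->0 | ready=[3] | order so far=[2, 4, 1, 5, 6, 7]
  pop 3: indeg[0]->0 | ready=[0] | order so far=[2, 4, 1, 5, 6, 7, 3]
  pop 0: no out-edges | ready=[] | order so far=[2, 4, 1, 5, 6, 7, 3, 0]
New canonical toposort: [2, 4, 1, 5, 6, 7, 3, 0]
Compare positions:
  Node 0: index 7 -> 7 (same)
  Node 1: index 2 -> 2 (same)
  Node 2: index 0 -> 0 (same)
  Node 3: index 6 -> 6 (same)
  Node 4: index 1 -> 1 (same)
  Node 5: index 3 -> 3 (same)
  Node 6: index 4 -> 4 (same)
  Node 7: index 5 -> 5 (same)
Nodes that changed position: none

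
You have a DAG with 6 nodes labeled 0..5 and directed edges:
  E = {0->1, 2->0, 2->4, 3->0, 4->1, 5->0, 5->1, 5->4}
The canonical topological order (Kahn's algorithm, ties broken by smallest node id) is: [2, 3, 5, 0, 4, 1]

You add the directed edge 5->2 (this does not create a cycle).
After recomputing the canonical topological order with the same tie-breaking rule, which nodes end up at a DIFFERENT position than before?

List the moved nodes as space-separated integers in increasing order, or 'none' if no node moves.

Answer: 2 3 5

Derivation:
Old toposort: [2, 3, 5, 0, 4, 1]
Added edge 5->2
Recompute Kahn (smallest-id tiebreak):
  initial in-degrees: [3, 3, 1, 0, 2, 0]
  ready (indeg=0): [3, 5]
  pop 3: indeg[0]->2 | ready=[5] | order so far=[3]
  pop 5: indeg[0]->1; indeg[1]->2; indeg[2]->0; indeg[4]->1 | ready=[2] | order so far=[3, 5]
  pop 2: indeg[0]->0; indeg[4]->0 | ready=[0, 4] | order so far=[3, 5, 2]
  pop 0: indeg[1]->1 | ready=[4] | order so far=[3, 5, 2, 0]
  pop 4: indeg[1]->0 | ready=[1] | order so far=[3, 5, 2, 0, 4]
  pop 1: no out-edges | ready=[] | order so far=[3, 5, 2, 0, 4, 1]
New canonical toposort: [3, 5, 2, 0, 4, 1]
Compare positions:
  Node 0: index 3 -> 3 (same)
  Node 1: index 5 -> 5 (same)
  Node 2: index 0 -> 2 (moved)
  Node 3: index 1 -> 0 (moved)
  Node 4: index 4 -> 4 (same)
  Node 5: index 2 -> 1 (moved)
Nodes that changed position: 2 3 5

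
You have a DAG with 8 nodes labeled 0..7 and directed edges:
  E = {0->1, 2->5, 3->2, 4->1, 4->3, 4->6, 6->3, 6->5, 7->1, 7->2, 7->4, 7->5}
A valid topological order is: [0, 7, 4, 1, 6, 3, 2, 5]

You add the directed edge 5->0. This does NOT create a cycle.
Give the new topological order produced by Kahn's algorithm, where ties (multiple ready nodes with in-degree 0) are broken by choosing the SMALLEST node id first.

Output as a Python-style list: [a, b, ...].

Old toposort: [0, 7, 4, 1, 6, 3, 2, 5]
Added edge: 5->0
Position of 5 (7) > position of 0 (0). Must reorder: 5 must now come before 0.
Run Kahn's algorithm (break ties by smallest node id):
  initial in-degrees: [1, 3, 2, 2, 1, 3, 1, 0]
  ready (indeg=0): [7]
  pop 7: indeg[1]->2; indeg[2]->1; indeg[4]->0; indeg[5]->2 | ready=[4] | order so far=[7]
  pop 4: indeg[1]->1; indeg[3]->1; indeg[6]->0 | ready=[6] | order so far=[7, 4]
  pop 6: indeg[3]->0; indeg[5]->1 | ready=[3] | order so far=[7, 4, 6]
  pop 3: indeg[2]->0 | ready=[2] | order so far=[7, 4, 6, 3]
  pop 2: indeg[5]->0 | ready=[5] | order so far=[7, 4, 6, 3, 2]
  pop 5: indeg[0]->0 | ready=[0] | order so far=[7, 4, 6, 3, 2, 5]
  pop 0: indeg[1]->0 | ready=[1] | order so far=[7, 4, 6, 3, 2, 5, 0]
  pop 1: no out-edges | ready=[] | order so far=[7, 4, 6, 3, 2, 5, 0, 1]
  Result: [7, 4, 6, 3, 2, 5, 0, 1]

Answer: [7, 4, 6, 3, 2, 5, 0, 1]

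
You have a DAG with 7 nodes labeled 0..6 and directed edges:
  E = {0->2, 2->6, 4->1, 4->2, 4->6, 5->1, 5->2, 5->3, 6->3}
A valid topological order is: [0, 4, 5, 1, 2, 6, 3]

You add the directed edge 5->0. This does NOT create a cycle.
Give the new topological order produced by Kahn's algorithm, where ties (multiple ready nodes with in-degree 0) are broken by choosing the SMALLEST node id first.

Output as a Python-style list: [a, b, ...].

Old toposort: [0, 4, 5, 1, 2, 6, 3]
Added edge: 5->0
Position of 5 (2) > position of 0 (0). Must reorder: 5 must now come before 0.
Run Kahn's algorithm (break ties by smallest node id):
  initial in-degrees: [1, 2, 3, 2, 0, 0, 2]
  ready (indeg=0): [4, 5]
  pop 4: indeg[1]->1; indeg[2]->2; indeg[6]->1 | ready=[5] | order so far=[4]
  pop 5: indeg[0]->0; indeg[1]->0; indeg[2]->1; indeg[3]->1 | ready=[0, 1] | order so far=[4, 5]
  pop 0: indeg[2]->0 | ready=[1, 2] | order so far=[4, 5, 0]
  pop 1: no out-edges | ready=[2] | order so far=[4, 5, 0, 1]
  pop 2: indeg[6]->0 | ready=[6] | order so far=[4, 5, 0, 1, 2]
  pop 6: indeg[3]->0 | ready=[3] | order so far=[4, 5, 0, 1, 2, 6]
  pop 3: no out-edges | ready=[] | order so far=[4, 5, 0, 1, 2, 6, 3]
  Result: [4, 5, 0, 1, 2, 6, 3]

Answer: [4, 5, 0, 1, 2, 6, 3]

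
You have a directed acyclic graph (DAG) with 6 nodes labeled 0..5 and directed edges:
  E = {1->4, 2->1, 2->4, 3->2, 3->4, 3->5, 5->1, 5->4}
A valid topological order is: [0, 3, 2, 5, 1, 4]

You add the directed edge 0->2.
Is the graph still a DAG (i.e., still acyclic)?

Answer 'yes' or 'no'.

Answer: yes

Derivation:
Given toposort: [0, 3, 2, 5, 1, 4]
Position of 0: index 0; position of 2: index 2
New edge 0->2: forward
Forward edge: respects the existing order. Still a DAG, same toposort still valid.
Still a DAG? yes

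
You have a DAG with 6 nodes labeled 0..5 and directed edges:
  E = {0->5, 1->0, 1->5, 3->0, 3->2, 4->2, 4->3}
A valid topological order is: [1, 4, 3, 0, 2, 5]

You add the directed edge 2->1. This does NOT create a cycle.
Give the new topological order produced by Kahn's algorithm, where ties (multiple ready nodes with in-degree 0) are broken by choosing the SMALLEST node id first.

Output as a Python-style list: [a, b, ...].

Old toposort: [1, 4, 3, 0, 2, 5]
Added edge: 2->1
Position of 2 (4) > position of 1 (0). Must reorder: 2 must now come before 1.
Run Kahn's algorithm (break ties by smallest node id):
  initial in-degrees: [2, 1, 2, 1, 0, 2]
  ready (indeg=0): [4]
  pop 4: indeg[2]->1; indeg[3]->0 | ready=[3] | order so far=[4]
  pop 3: indeg[0]->1; indeg[2]->0 | ready=[2] | order so far=[4, 3]
  pop 2: indeg[1]->0 | ready=[1] | order so far=[4, 3, 2]
  pop 1: indeg[0]->0; indeg[5]->1 | ready=[0] | order so far=[4, 3, 2, 1]
  pop 0: indeg[5]->0 | ready=[5] | order so far=[4, 3, 2, 1, 0]
  pop 5: no out-edges | ready=[] | order so far=[4, 3, 2, 1, 0, 5]
  Result: [4, 3, 2, 1, 0, 5]

Answer: [4, 3, 2, 1, 0, 5]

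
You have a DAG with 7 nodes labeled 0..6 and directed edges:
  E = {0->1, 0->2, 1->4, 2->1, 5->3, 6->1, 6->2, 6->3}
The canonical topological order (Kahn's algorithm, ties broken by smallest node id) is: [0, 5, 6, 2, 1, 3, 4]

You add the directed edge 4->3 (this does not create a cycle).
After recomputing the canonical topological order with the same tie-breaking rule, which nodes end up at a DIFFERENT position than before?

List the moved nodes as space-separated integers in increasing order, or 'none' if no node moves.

Old toposort: [0, 5, 6, 2, 1, 3, 4]
Added edge 4->3
Recompute Kahn (smallest-id tiebreak):
  initial in-degrees: [0, 3, 2, 3, 1, 0, 0]
  ready (indeg=0): [0, 5, 6]
  pop 0: indeg[1]->2; indeg[2]->1 | ready=[5, 6] | order so far=[0]
  pop 5: indeg[3]->2 | ready=[6] | order so far=[0, 5]
  pop 6: indeg[1]->1; indeg[2]->0; indeg[3]->1 | ready=[2] | order so far=[0, 5, 6]
  pop 2: indeg[1]->0 | ready=[1] | order so far=[0, 5, 6, 2]
  pop 1: indeg[4]->0 | ready=[4] | order so far=[0, 5, 6, 2, 1]
  pop 4: indeg[3]->0 | ready=[3] | order so far=[0, 5, 6, 2, 1, 4]
  pop 3: no out-edges | ready=[] | order so far=[0, 5, 6, 2, 1, 4, 3]
New canonical toposort: [0, 5, 6, 2, 1, 4, 3]
Compare positions:
  Node 0: index 0 -> 0 (same)
  Node 1: index 4 -> 4 (same)
  Node 2: index 3 -> 3 (same)
  Node 3: index 5 -> 6 (moved)
  Node 4: index 6 -> 5 (moved)
  Node 5: index 1 -> 1 (same)
  Node 6: index 2 -> 2 (same)
Nodes that changed position: 3 4

Answer: 3 4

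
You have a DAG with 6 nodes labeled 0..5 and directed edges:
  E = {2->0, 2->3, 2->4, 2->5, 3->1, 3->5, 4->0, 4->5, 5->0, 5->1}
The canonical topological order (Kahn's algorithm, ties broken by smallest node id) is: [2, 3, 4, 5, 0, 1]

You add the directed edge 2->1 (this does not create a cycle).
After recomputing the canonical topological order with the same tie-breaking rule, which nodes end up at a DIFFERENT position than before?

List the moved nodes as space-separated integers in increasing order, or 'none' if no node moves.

Answer: none

Derivation:
Old toposort: [2, 3, 4, 5, 0, 1]
Added edge 2->1
Recompute Kahn (smallest-id tiebreak):
  initial in-degrees: [3, 3, 0, 1, 1, 3]
  ready (indeg=0): [2]
  pop 2: indeg[0]->2; indeg[1]->2; indeg[3]->0; indeg[4]->0; indeg[5]->2 | ready=[3, 4] | order so far=[2]
  pop 3: indeg[1]->1; indeg[5]->1 | ready=[4] | order so far=[2, 3]
  pop 4: indeg[0]->1; indeg[5]->0 | ready=[5] | order so far=[2, 3, 4]
  pop 5: indeg[0]->0; indeg[1]->0 | ready=[0, 1] | order so far=[2, 3, 4, 5]
  pop 0: no out-edges | ready=[1] | order so far=[2, 3, 4, 5, 0]
  pop 1: no out-edges | ready=[] | order so far=[2, 3, 4, 5, 0, 1]
New canonical toposort: [2, 3, 4, 5, 0, 1]
Compare positions:
  Node 0: index 4 -> 4 (same)
  Node 1: index 5 -> 5 (same)
  Node 2: index 0 -> 0 (same)
  Node 3: index 1 -> 1 (same)
  Node 4: index 2 -> 2 (same)
  Node 5: index 3 -> 3 (same)
Nodes that changed position: none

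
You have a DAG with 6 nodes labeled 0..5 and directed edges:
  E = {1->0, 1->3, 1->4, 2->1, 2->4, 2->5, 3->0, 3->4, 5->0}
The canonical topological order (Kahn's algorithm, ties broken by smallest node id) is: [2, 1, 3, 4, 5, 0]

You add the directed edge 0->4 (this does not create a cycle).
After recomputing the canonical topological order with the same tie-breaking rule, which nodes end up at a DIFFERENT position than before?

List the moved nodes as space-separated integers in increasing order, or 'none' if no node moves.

Answer: 0 4 5

Derivation:
Old toposort: [2, 1, 3, 4, 5, 0]
Added edge 0->4
Recompute Kahn (smallest-id tiebreak):
  initial in-degrees: [3, 1, 0, 1, 4, 1]
  ready (indeg=0): [2]
  pop 2: indeg[1]->0; indeg[4]->3; indeg[5]->0 | ready=[1, 5] | order so far=[2]
  pop 1: indeg[0]->2; indeg[3]->0; indeg[4]->2 | ready=[3, 5] | order so far=[2, 1]
  pop 3: indeg[0]->1; indeg[4]->1 | ready=[5] | order so far=[2, 1, 3]
  pop 5: indeg[0]->0 | ready=[0] | order so far=[2, 1, 3, 5]
  pop 0: indeg[4]->0 | ready=[4] | order so far=[2, 1, 3, 5, 0]
  pop 4: no out-edges | ready=[] | order so far=[2, 1, 3, 5, 0, 4]
New canonical toposort: [2, 1, 3, 5, 0, 4]
Compare positions:
  Node 0: index 5 -> 4 (moved)
  Node 1: index 1 -> 1 (same)
  Node 2: index 0 -> 0 (same)
  Node 3: index 2 -> 2 (same)
  Node 4: index 3 -> 5 (moved)
  Node 5: index 4 -> 3 (moved)
Nodes that changed position: 0 4 5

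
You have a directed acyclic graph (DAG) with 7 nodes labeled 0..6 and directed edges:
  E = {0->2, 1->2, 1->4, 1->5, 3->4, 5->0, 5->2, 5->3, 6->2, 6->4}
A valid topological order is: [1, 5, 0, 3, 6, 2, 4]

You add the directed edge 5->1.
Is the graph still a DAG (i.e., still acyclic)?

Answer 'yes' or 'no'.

Answer: no

Derivation:
Given toposort: [1, 5, 0, 3, 6, 2, 4]
Position of 5: index 1; position of 1: index 0
New edge 5->1: backward (u after v in old order)
Backward edge: old toposort is now invalid. Check if this creates a cycle.
Does 1 already reach 5? Reachable from 1: [0, 1, 2, 3, 4, 5]. YES -> cycle!
Still a DAG? no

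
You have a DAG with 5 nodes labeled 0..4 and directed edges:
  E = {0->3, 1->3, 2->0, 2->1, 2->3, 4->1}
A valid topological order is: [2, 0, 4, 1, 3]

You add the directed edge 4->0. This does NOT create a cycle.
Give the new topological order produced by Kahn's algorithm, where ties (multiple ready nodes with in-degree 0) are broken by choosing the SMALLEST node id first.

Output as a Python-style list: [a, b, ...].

Answer: [2, 4, 0, 1, 3]

Derivation:
Old toposort: [2, 0, 4, 1, 3]
Added edge: 4->0
Position of 4 (2) > position of 0 (1). Must reorder: 4 must now come before 0.
Run Kahn's algorithm (break ties by smallest node id):
  initial in-degrees: [2, 2, 0, 3, 0]
  ready (indeg=0): [2, 4]
  pop 2: indeg[0]->1; indeg[1]->1; indeg[3]->2 | ready=[4] | order so far=[2]
  pop 4: indeg[0]->0; indeg[1]->0 | ready=[0, 1] | order so far=[2, 4]
  pop 0: indeg[3]->1 | ready=[1] | order so far=[2, 4, 0]
  pop 1: indeg[3]->0 | ready=[3] | order so far=[2, 4, 0, 1]
  pop 3: no out-edges | ready=[] | order so far=[2, 4, 0, 1, 3]
  Result: [2, 4, 0, 1, 3]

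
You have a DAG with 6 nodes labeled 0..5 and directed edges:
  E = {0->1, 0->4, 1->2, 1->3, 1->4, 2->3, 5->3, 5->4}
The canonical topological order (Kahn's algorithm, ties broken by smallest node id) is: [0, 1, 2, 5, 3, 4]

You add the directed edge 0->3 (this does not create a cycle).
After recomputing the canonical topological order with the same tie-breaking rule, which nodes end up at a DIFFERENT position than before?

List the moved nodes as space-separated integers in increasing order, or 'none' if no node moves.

Answer: none

Derivation:
Old toposort: [0, 1, 2, 5, 3, 4]
Added edge 0->3
Recompute Kahn (smallest-id tiebreak):
  initial in-degrees: [0, 1, 1, 4, 3, 0]
  ready (indeg=0): [0, 5]
  pop 0: indeg[1]->0; indeg[3]->3; indeg[4]->2 | ready=[1, 5] | order so far=[0]
  pop 1: indeg[2]->0; indeg[3]->2; indeg[4]->1 | ready=[2, 5] | order so far=[0, 1]
  pop 2: indeg[3]->1 | ready=[5] | order so far=[0, 1, 2]
  pop 5: indeg[3]->0; indeg[4]->0 | ready=[3, 4] | order so far=[0, 1, 2, 5]
  pop 3: no out-edges | ready=[4] | order so far=[0, 1, 2, 5, 3]
  pop 4: no out-edges | ready=[] | order so far=[0, 1, 2, 5, 3, 4]
New canonical toposort: [0, 1, 2, 5, 3, 4]
Compare positions:
  Node 0: index 0 -> 0 (same)
  Node 1: index 1 -> 1 (same)
  Node 2: index 2 -> 2 (same)
  Node 3: index 4 -> 4 (same)
  Node 4: index 5 -> 5 (same)
  Node 5: index 3 -> 3 (same)
Nodes that changed position: none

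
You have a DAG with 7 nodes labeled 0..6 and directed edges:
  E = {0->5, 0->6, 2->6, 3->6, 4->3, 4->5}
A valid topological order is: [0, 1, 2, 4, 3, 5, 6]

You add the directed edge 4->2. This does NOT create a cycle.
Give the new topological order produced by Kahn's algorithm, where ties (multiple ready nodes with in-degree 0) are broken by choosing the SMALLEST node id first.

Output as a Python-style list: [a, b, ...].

Old toposort: [0, 1, 2, 4, 3, 5, 6]
Added edge: 4->2
Position of 4 (3) > position of 2 (2). Must reorder: 4 must now come before 2.
Run Kahn's algorithm (break ties by smallest node id):
  initial in-degrees: [0, 0, 1, 1, 0, 2, 3]
  ready (indeg=0): [0, 1, 4]
  pop 0: indeg[5]->1; indeg[6]->2 | ready=[1, 4] | order so far=[0]
  pop 1: no out-edges | ready=[4] | order so far=[0, 1]
  pop 4: indeg[2]->0; indeg[3]->0; indeg[5]->0 | ready=[2, 3, 5] | order so far=[0, 1, 4]
  pop 2: indeg[6]->1 | ready=[3, 5] | order so far=[0, 1, 4, 2]
  pop 3: indeg[6]->0 | ready=[5, 6] | order so far=[0, 1, 4, 2, 3]
  pop 5: no out-edges | ready=[6] | order so far=[0, 1, 4, 2, 3, 5]
  pop 6: no out-edges | ready=[] | order so far=[0, 1, 4, 2, 3, 5, 6]
  Result: [0, 1, 4, 2, 3, 5, 6]

Answer: [0, 1, 4, 2, 3, 5, 6]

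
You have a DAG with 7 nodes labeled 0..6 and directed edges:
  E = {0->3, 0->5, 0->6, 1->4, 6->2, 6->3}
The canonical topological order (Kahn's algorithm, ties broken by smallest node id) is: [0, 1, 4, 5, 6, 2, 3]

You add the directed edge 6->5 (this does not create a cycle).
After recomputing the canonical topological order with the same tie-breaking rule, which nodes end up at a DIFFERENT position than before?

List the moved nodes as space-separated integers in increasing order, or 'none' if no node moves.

Old toposort: [0, 1, 4, 5, 6, 2, 3]
Added edge 6->5
Recompute Kahn (smallest-id tiebreak):
  initial in-degrees: [0, 0, 1, 2, 1, 2, 1]
  ready (indeg=0): [0, 1]
  pop 0: indeg[3]->1; indeg[5]->1; indeg[6]->0 | ready=[1, 6] | order so far=[0]
  pop 1: indeg[4]->0 | ready=[4, 6] | order so far=[0, 1]
  pop 4: no out-edges | ready=[6] | order so far=[0, 1, 4]
  pop 6: indeg[2]->0; indeg[3]->0; indeg[5]->0 | ready=[2, 3, 5] | order so far=[0, 1, 4, 6]
  pop 2: no out-edges | ready=[3, 5] | order so far=[0, 1, 4, 6, 2]
  pop 3: no out-edges | ready=[5] | order so far=[0, 1, 4, 6, 2, 3]
  pop 5: no out-edges | ready=[] | order so far=[0, 1, 4, 6, 2, 3, 5]
New canonical toposort: [0, 1, 4, 6, 2, 3, 5]
Compare positions:
  Node 0: index 0 -> 0 (same)
  Node 1: index 1 -> 1 (same)
  Node 2: index 5 -> 4 (moved)
  Node 3: index 6 -> 5 (moved)
  Node 4: index 2 -> 2 (same)
  Node 5: index 3 -> 6 (moved)
  Node 6: index 4 -> 3 (moved)
Nodes that changed position: 2 3 5 6

Answer: 2 3 5 6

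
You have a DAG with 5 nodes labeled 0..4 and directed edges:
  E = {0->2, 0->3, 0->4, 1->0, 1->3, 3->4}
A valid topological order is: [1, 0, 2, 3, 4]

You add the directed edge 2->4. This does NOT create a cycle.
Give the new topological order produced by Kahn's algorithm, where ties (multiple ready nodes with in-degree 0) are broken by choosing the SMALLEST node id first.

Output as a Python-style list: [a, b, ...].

Answer: [1, 0, 2, 3, 4]

Derivation:
Old toposort: [1, 0, 2, 3, 4]
Added edge: 2->4
Position of 2 (2) < position of 4 (4). Old order still valid.
Run Kahn's algorithm (break ties by smallest node id):
  initial in-degrees: [1, 0, 1, 2, 3]
  ready (indeg=0): [1]
  pop 1: indeg[0]->0; indeg[3]->1 | ready=[0] | order so far=[1]
  pop 0: indeg[2]->0; indeg[3]->0; indeg[4]->2 | ready=[2, 3] | order so far=[1, 0]
  pop 2: indeg[4]->1 | ready=[3] | order so far=[1, 0, 2]
  pop 3: indeg[4]->0 | ready=[4] | order so far=[1, 0, 2, 3]
  pop 4: no out-edges | ready=[] | order so far=[1, 0, 2, 3, 4]
  Result: [1, 0, 2, 3, 4]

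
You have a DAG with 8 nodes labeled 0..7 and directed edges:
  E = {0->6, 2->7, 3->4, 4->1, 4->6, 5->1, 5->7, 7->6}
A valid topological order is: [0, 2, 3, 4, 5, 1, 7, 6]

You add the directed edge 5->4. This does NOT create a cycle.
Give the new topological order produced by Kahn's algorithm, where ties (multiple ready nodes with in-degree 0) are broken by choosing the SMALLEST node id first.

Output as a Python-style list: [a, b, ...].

Answer: [0, 2, 3, 5, 4, 1, 7, 6]

Derivation:
Old toposort: [0, 2, 3, 4, 5, 1, 7, 6]
Added edge: 5->4
Position of 5 (4) > position of 4 (3). Must reorder: 5 must now come before 4.
Run Kahn's algorithm (break ties by smallest node id):
  initial in-degrees: [0, 2, 0, 0, 2, 0, 3, 2]
  ready (indeg=0): [0, 2, 3, 5]
  pop 0: indeg[6]->2 | ready=[2, 3, 5] | order so far=[0]
  pop 2: indeg[7]->1 | ready=[3, 5] | order so far=[0, 2]
  pop 3: indeg[4]->1 | ready=[5] | order so far=[0, 2, 3]
  pop 5: indeg[1]->1; indeg[4]->0; indeg[7]->0 | ready=[4, 7] | order so far=[0, 2, 3, 5]
  pop 4: indeg[1]->0; indeg[6]->1 | ready=[1, 7] | order so far=[0, 2, 3, 5, 4]
  pop 1: no out-edges | ready=[7] | order so far=[0, 2, 3, 5, 4, 1]
  pop 7: indeg[6]->0 | ready=[6] | order so far=[0, 2, 3, 5, 4, 1, 7]
  pop 6: no out-edges | ready=[] | order so far=[0, 2, 3, 5, 4, 1, 7, 6]
  Result: [0, 2, 3, 5, 4, 1, 7, 6]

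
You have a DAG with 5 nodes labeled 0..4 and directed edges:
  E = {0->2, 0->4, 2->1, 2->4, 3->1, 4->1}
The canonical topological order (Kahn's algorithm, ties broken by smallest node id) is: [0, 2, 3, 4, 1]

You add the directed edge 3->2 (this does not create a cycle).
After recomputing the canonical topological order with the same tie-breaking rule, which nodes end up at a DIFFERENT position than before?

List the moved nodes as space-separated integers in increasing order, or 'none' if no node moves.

Answer: 2 3

Derivation:
Old toposort: [0, 2, 3, 4, 1]
Added edge 3->2
Recompute Kahn (smallest-id tiebreak):
  initial in-degrees: [0, 3, 2, 0, 2]
  ready (indeg=0): [0, 3]
  pop 0: indeg[2]->1; indeg[4]->1 | ready=[3] | order so far=[0]
  pop 3: indeg[1]->2; indeg[2]->0 | ready=[2] | order so far=[0, 3]
  pop 2: indeg[1]->1; indeg[4]->0 | ready=[4] | order so far=[0, 3, 2]
  pop 4: indeg[1]->0 | ready=[1] | order so far=[0, 3, 2, 4]
  pop 1: no out-edges | ready=[] | order so far=[0, 3, 2, 4, 1]
New canonical toposort: [0, 3, 2, 4, 1]
Compare positions:
  Node 0: index 0 -> 0 (same)
  Node 1: index 4 -> 4 (same)
  Node 2: index 1 -> 2 (moved)
  Node 3: index 2 -> 1 (moved)
  Node 4: index 3 -> 3 (same)
Nodes that changed position: 2 3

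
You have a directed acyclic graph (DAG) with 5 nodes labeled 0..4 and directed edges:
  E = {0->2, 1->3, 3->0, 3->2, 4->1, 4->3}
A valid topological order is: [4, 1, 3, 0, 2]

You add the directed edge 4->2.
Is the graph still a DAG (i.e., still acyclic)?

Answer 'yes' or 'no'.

Given toposort: [4, 1, 3, 0, 2]
Position of 4: index 0; position of 2: index 4
New edge 4->2: forward
Forward edge: respects the existing order. Still a DAG, same toposort still valid.
Still a DAG? yes

Answer: yes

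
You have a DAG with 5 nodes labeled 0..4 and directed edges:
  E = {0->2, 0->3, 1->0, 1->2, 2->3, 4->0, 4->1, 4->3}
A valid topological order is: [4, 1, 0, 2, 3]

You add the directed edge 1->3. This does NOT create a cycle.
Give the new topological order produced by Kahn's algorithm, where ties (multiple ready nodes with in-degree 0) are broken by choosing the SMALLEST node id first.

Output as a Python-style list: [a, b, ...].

Old toposort: [4, 1, 0, 2, 3]
Added edge: 1->3
Position of 1 (1) < position of 3 (4). Old order still valid.
Run Kahn's algorithm (break ties by smallest node id):
  initial in-degrees: [2, 1, 2, 4, 0]
  ready (indeg=0): [4]
  pop 4: indeg[0]->1; indeg[1]->0; indeg[3]->3 | ready=[1] | order so far=[4]
  pop 1: indeg[0]->0; indeg[2]->1; indeg[3]->2 | ready=[0] | order so far=[4, 1]
  pop 0: indeg[2]->0; indeg[3]->1 | ready=[2] | order so far=[4, 1, 0]
  pop 2: indeg[3]->0 | ready=[3] | order so far=[4, 1, 0, 2]
  pop 3: no out-edges | ready=[] | order so far=[4, 1, 0, 2, 3]
  Result: [4, 1, 0, 2, 3]

Answer: [4, 1, 0, 2, 3]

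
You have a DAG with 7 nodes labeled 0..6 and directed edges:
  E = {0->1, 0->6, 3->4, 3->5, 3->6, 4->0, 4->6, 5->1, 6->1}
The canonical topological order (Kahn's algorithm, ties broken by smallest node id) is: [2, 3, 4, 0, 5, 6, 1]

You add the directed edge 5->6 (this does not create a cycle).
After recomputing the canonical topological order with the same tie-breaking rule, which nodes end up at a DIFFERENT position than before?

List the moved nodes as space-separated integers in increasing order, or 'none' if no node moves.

Old toposort: [2, 3, 4, 0, 5, 6, 1]
Added edge 5->6
Recompute Kahn (smallest-id tiebreak):
  initial in-degrees: [1, 3, 0, 0, 1, 1, 4]
  ready (indeg=0): [2, 3]
  pop 2: no out-edges | ready=[3] | order so far=[2]
  pop 3: indeg[4]->0; indeg[5]->0; indeg[6]->3 | ready=[4, 5] | order so far=[2, 3]
  pop 4: indeg[0]->0; indeg[6]->2 | ready=[0, 5] | order so far=[2, 3, 4]
  pop 0: indeg[1]->2; indeg[6]->1 | ready=[5] | order so far=[2, 3, 4, 0]
  pop 5: indeg[1]->1; indeg[6]->0 | ready=[6] | order so far=[2, 3, 4, 0, 5]
  pop 6: indeg[1]->0 | ready=[1] | order so far=[2, 3, 4, 0, 5, 6]
  pop 1: no out-edges | ready=[] | order so far=[2, 3, 4, 0, 5, 6, 1]
New canonical toposort: [2, 3, 4, 0, 5, 6, 1]
Compare positions:
  Node 0: index 3 -> 3 (same)
  Node 1: index 6 -> 6 (same)
  Node 2: index 0 -> 0 (same)
  Node 3: index 1 -> 1 (same)
  Node 4: index 2 -> 2 (same)
  Node 5: index 4 -> 4 (same)
  Node 6: index 5 -> 5 (same)
Nodes that changed position: none

Answer: none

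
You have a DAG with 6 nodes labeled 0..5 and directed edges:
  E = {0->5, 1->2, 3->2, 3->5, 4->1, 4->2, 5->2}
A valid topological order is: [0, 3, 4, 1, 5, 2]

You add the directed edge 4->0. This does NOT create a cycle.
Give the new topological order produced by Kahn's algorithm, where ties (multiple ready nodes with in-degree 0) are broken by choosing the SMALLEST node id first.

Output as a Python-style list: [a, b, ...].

Answer: [3, 4, 0, 1, 5, 2]

Derivation:
Old toposort: [0, 3, 4, 1, 5, 2]
Added edge: 4->0
Position of 4 (2) > position of 0 (0). Must reorder: 4 must now come before 0.
Run Kahn's algorithm (break ties by smallest node id):
  initial in-degrees: [1, 1, 4, 0, 0, 2]
  ready (indeg=0): [3, 4]
  pop 3: indeg[2]->3; indeg[5]->1 | ready=[4] | order so far=[3]
  pop 4: indeg[0]->0; indeg[1]->0; indeg[2]->2 | ready=[0, 1] | order so far=[3, 4]
  pop 0: indeg[5]->0 | ready=[1, 5] | order so far=[3, 4, 0]
  pop 1: indeg[2]->1 | ready=[5] | order so far=[3, 4, 0, 1]
  pop 5: indeg[2]->0 | ready=[2] | order so far=[3, 4, 0, 1, 5]
  pop 2: no out-edges | ready=[] | order so far=[3, 4, 0, 1, 5, 2]
  Result: [3, 4, 0, 1, 5, 2]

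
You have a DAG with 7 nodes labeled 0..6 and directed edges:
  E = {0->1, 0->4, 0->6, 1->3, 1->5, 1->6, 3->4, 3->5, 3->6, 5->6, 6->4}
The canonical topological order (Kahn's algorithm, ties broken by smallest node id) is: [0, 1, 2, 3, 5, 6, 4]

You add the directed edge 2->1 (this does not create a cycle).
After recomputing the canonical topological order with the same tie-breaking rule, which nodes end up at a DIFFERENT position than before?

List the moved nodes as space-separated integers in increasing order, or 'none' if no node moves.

Answer: 1 2

Derivation:
Old toposort: [0, 1, 2, 3, 5, 6, 4]
Added edge 2->1
Recompute Kahn (smallest-id tiebreak):
  initial in-degrees: [0, 2, 0, 1, 3, 2, 4]
  ready (indeg=0): [0, 2]
  pop 0: indeg[1]->1; indeg[4]->2; indeg[6]->3 | ready=[2] | order so far=[0]
  pop 2: indeg[1]->0 | ready=[1] | order so far=[0, 2]
  pop 1: indeg[3]->0; indeg[5]->1; indeg[6]->2 | ready=[3] | order so far=[0, 2, 1]
  pop 3: indeg[4]->1; indeg[5]->0; indeg[6]->1 | ready=[5] | order so far=[0, 2, 1, 3]
  pop 5: indeg[6]->0 | ready=[6] | order so far=[0, 2, 1, 3, 5]
  pop 6: indeg[4]->0 | ready=[4] | order so far=[0, 2, 1, 3, 5, 6]
  pop 4: no out-edges | ready=[] | order so far=[0, 2, 1, 3, 5, 6, 4]
New canonical toposort: [0, 2, 1, 3, 5, 6, 4]
Compare positions:
  Node 0: index 0 -> 0 (same)
  Node 1: index 1 -> 2 (moved)
  Node 2: index 2 -> 1 (moved)
  Node 3: index 3 -> 3 (same)
  Node 4: index 6 -> 6 (same)
  Node 5: index 4 -> 4 (same)
  Node 6: index 5 -> 5 (same)
Nodes that changed position: 1 2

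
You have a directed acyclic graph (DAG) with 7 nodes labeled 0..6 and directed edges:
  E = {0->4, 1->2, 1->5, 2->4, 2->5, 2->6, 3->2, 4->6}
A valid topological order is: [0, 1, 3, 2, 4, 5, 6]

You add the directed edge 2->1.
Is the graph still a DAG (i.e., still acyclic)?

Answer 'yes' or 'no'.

Given toposort: [0, 1, 3, 2, 4, 5, 6]
Position of 2: index 3; position of 1: index 1
New edge 2->1: backward (u after v in old order)
Backward edge: old toposort is now invalid. Check if this creates a cycle.
Does 1 already reach 2? Reachable from 1: [1, 2, 4, 5, 6]. YES -> cycle!
Still a DAG? no

Answer: no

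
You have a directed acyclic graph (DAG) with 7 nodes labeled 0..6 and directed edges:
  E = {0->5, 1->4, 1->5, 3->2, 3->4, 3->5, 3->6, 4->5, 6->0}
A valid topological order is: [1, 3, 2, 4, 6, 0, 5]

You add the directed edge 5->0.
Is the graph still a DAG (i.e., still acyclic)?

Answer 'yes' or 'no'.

Answer: no

Derivation:
Given toposort: [1, 3, 2, 4, 6, 0, 5]
Position of 5: index 6; position of 0: index 5
New edge 5->0: backward (u after v in old order)
Backward edge: old toposort is now invalid. Check if this creates a cycle.
Does 0 already reach 5? Reachable from 0: [0, 5]. YES -> cycle!
Still a DAG? no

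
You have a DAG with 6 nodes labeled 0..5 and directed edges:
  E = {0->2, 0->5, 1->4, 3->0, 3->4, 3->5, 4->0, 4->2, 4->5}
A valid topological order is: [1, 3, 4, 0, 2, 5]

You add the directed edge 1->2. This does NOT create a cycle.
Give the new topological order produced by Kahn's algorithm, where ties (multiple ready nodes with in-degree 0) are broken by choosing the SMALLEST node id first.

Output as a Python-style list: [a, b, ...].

Answer: [1, 3, 4, 0, 2, 5]

Derivation:
Old toposort: [1, 3, 4, 0, 2, 5]
Added edge: 1->2
Position of 1 (0) < position of 2 (4). Old order still valid.
Run Kahn's algorithm (break ties by smallest node id):
  initial in-degrees: [2, 0, 3, 0, 2, 3]
  ready (indeg=0): [1, 3]
  pop 1: indeg[2]->2; indeg[4]->1 | ready=[3] | order so far=[1]
  pop 3: indeg[0]->1; indeg[4]->0; indeg[5]->2 | ready=[4] | order so far=[1, 3]
  pop 4: indeg[0]->0; indeg[2]->1; indeg[5]->1 | ready=[0] | order so far=[1, 3, 4]
  pop 0: indeg[2]->0; indeg[5]->0 | ready=[2, 5] | order so far=[1, 3, 4, 0]
  pop 2: no out-edges | ready=[5] | order so far=[1, 3, 4, 0, 2]
  pop 5: no out-edges | ready=[] | order so far=[1, 3, 4, 0, 2, 5]
  Result: [1, 3, 4, 0, 2, 5]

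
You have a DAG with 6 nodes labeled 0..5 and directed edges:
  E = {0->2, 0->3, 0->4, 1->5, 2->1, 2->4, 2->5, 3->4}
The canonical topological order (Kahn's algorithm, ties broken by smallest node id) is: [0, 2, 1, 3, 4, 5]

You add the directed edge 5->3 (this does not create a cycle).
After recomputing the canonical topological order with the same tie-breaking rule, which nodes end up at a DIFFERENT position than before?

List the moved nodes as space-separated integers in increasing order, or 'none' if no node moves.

Old toposort: [0, 2, 1, 3, 4, 5]
Added edge 5->3
Recompute Kahn (smallest-id tiebreak):
  initial in-degrees: [0, 1, 1, 2, 3, 2]
  ready (indeg=0): [0]
  pop 0: indeg[2]->0; indeg[3]->1; indeg[4]->2 | ready=[2] | order so far=[0]
  pop 2: indeg[1]->0; indeg[4]->1; indeg[5]->1 | ready=[1] | order so far=[0, 2]
  pop 1: indeg[5]->0 | ready=[5] | order so far=[0, 2, 1]
  pop 5: indeg[3]->0 | ready=[3] | order so far=[0, 2, 1, 5]
  pop 3: indeg[4]->0 | ready=[4] | order so far=[0, 2, 1, 5, 3]
  pop 4: no out-edges | ready=[] | order so far=[0, 2, 1, 5, 3, 4]
New canonical toposort: [0, 2, 1, 5, 3, 4]
Compare positions:
  Node 0: index 0 -> 0 (same)
  Node 1: index 2 -> 2 (same)
  Node 2: index 1 -> 1 (same)
  Node 3: index 3 -> 4 (moved)
  Node 4: index 4 -> 5 (moved)
  Node 5: index 5 -> 3 (moved)
Nodes that changed position: 3 4 5

Answer: 3 4 5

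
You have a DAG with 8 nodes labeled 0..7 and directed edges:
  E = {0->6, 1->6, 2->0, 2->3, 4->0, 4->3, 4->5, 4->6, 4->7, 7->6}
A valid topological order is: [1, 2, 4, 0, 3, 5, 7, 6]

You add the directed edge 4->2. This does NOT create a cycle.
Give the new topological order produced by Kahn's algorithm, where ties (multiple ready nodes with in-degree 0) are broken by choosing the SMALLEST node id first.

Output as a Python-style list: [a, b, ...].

Answer: [1, 4, 2, 0, 3, 5, 7, 6]

Derivation:
Old toposort: [1, 2, 4, 0, 3, 5, 7, 6]
Added edge: 4->2
Position of 4 (2) > position of 2 (1). Must reorder: 4 must now come before 2.
Run Kahn's algorithm (break ties by smallest node id):
  initial in-degrees: [2, 0, 1, 2, 0, 1, 4, 1]
  ready (indeg=0): [1, 4]
  pop 1: indeg[6]->3 | ready=[4] | order so far=[1]
  pop 4: indeg[0]->1; indeg[2]->0; indeg[3]->1; indeg[5]->0; indeg[6]->2; indeg[7]->0 | ready=[2, 5, 7] | order so far=[1, 4]
  pop 2: indeg[0]->0; indeg[3]->0 | ready=[0, 3, 5, 7] | order so far=[1, 4, 2]
  pop 0: indeg[6]->1 | ready=[3, 5, 7] | order so far=[1, 4, 2, 0]
  pop 3: no out-edges | ready=[5, 7] | order so far=[1, 4, 2, 0, 3]
  pop 5: no out-edges | ready=[7] | order so far=[1, 4, 2, 0, 3, 5]
  pop 7: indeg[6]->0 | ready=[6] | order so far=[1, 4, 2, 0, 3, 5, 7]
  pop 6: no out-edges | ready=[] | order so far=[1, 4, 2, 0, 3, 5, 7, 6]
  Result: [1, 4, 2, 0, 3, 5, 7, 6]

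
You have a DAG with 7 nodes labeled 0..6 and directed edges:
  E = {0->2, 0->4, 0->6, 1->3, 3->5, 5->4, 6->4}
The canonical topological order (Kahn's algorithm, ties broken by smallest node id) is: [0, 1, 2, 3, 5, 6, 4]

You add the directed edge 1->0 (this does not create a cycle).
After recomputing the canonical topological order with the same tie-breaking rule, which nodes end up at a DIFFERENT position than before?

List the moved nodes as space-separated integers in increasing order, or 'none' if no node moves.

Old toposort: [0, 1, 2, 3, 5, 6, 4]
Added edge 1->0
Recompute Kahn (smallest-id tiebreak):
  initial in-degrees: [1, 0, 1, 1, 3, 1, 1]
  ready (indeg=0): [1]
  pop 1: indeg[0]->0; indeg[3]->0 | ready=[0, 3] | order so far=[1]
  pop 0: indeg[2]->0; indeg[4]->2; indeg[6]->0 | ready=[2, 3, 6] | order so far=[1, 0]
  pop 2: no out-edges | ready=[3, 6] | order so far=[1, 0, 2]
  pop 3: indeg[5]->0 | ready=[5, 6] | order so far=[1, 0, 2, 3]
  pop 5: indeg[4]->1 | ready=[6] | order so far=[1, 0, 2, 3, 5]
  pop 6: indeg[4]->0 | ready=[4] | order so far=[1, 0, 2, 3, 5, 6]
  pop 4: no out-edges | ready=[] | order so far=[1, 0, 2, 3, 5, 6, 4]
New canonical toposort: [1, 0, 2, 3, 5, 6, 4]
Compare positions:
  Node 0: index 0 -> 1 (moved)
  Node 1: index 1 -> 0 (moved)
  Node 2: index 2 -> 2 (same)
  Node 3: index 3 -> 3 (same)
  Node 4: index 6 -> 6 (same)
  Node 5: index 4 -> 4 (same)
  Node 6: index 5 -> 5 (same)
Nodes that changed position: 0 1

Answer: 0 1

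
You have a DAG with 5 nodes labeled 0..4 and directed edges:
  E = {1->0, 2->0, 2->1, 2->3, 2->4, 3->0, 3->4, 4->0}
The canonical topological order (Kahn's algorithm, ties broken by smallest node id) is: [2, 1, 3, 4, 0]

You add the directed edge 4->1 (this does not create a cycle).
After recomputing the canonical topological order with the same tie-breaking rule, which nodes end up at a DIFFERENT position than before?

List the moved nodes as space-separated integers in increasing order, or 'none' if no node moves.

Answer: 1 3 4

Derivation:
Old toposort: [2, 1, 3, 4, 0]
Added edge 4->1
Recompute Kahn (smallest-id tiebreak):
  initial in-degrees: [4, 2, 0, 1, 2]
  ready (indeg=0): [2]
  pop 2: indeg[0]->3; indeg[1]->1; indeg[3]->0; indeg[4]->1 | ready=[3] | order so far=[2]
  pop 3: indeg[0]->2; indeg[4]->0 | ready=[4] | order so far=[2, 3]
  pop 4: indeg[0]->1; indeg[1]->0 | ready=[1] | order so far=[2, 3, 4]
  pop 1: indeg[0]->0 | ready=[0] | order so far=[2, 3, 4, 1]
  pop 0: no out-edges | ready=[] | order so far=[2, 3, 4, 1, 0]
New canonical toposort: [2, 3, 4, 1, 0]
Compare positions:
  Node 0: index 4 -> 4 (same)
  Node 1: index 1 -> 3 (moved)
  Node 2: index 0 -> 0 (same)
  Node 3: index 2 -> 1 (moved)
  Node 4: index 3 -> 2 (moved)
Nodes that changed position: 1 3 4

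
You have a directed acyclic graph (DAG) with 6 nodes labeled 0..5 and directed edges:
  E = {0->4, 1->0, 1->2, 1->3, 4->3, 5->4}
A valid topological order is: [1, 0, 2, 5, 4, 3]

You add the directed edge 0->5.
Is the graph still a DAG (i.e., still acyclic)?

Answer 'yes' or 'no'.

Answer: yes

Derivation:
Given toposort: [1, 0, 2, 5, 4, 3]
Position of 0: index 1; position of 5: index 3
New edge 0->5: forward
Forward edge: respects the existing order. Still a DAG, same toposort still valid.
Still a DAG? yes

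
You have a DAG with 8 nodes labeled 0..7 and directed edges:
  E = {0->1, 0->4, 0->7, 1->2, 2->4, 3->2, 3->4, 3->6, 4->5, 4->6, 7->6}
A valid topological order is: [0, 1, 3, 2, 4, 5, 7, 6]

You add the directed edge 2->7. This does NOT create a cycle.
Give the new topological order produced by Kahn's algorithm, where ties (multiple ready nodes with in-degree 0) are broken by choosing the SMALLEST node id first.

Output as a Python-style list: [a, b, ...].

Old toposort: [0, 1, 3, 2, 4, 5, 7, 6]
Added edge: 2->7
Position of 2 (3) < position of 7 (6). Old order still valid.
Run Kahn's algorithm (break ties by smallest node id):
  initial in-degrees: [0, 1, 2, 0, 3, 1, 3, 2]
  ready (indeg=0): [0, 3]
  pop 0: indeg[1]->0; indeg[4]->2; indeg[7]->1 | ready=[1, 3] | order so far=[0]
  pop 1: indeg[2]->1 | ready=[3] | order so far=[0, 1]
  pop 3: indeg[2]->0; indeg[4]->1; indeg[6]->2 | ready=[2] | order so far=[0, 1, 3]
  pop 2: indeg[4]->0; indeg[7]->0 | ready=[4, 7] | order so far=[0, 1, 3, 2]
  pop 4: indeg[5]->0; indeg[6]->1 | ready=[5, 7] | order so far=[0, 1, 3, 2, 4]
  pop 5: no out-edges | ready=[7] | order so far=[0, 1, 3, 2, 4, 5]
  pop 7: indeg[6]->0 | ready=[6] | order so far=[0, 1, 3, 2, 4, 5, 7]
  pop 6: no out-edges | ready=[] | order so far=[0, 1, 3, 2, 4, 5, 7, 6]
  Result: [0, 1, 3, 2, 4, 5, 7, 6]

Answer: [0, 1, 3, 2, 4, 5, 7, 6]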